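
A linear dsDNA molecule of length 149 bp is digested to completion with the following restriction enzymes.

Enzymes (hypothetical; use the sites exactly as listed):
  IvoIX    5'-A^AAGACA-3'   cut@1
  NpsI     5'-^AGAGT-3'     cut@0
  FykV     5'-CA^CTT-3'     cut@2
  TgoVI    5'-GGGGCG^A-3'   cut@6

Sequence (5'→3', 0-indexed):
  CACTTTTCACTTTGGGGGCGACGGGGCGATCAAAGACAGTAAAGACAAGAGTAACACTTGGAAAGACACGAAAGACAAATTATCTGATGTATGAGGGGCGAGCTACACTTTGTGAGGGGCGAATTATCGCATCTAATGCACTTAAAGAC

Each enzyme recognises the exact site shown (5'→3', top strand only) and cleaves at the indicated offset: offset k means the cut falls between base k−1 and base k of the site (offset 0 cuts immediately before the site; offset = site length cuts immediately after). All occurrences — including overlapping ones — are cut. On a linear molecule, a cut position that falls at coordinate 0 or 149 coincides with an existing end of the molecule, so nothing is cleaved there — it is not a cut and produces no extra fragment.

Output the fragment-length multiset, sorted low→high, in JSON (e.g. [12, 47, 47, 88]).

[2,4,6,6,7,7,8,9,9,9,9,11,14,19,29]

Site scan:
  IvoIX AAAGACA/1: at [31, 40, 61, 70] ⇒ [32, 41, 62, 71]
  NpsI AGAGT/0: at [47] ⇒ [47]
  FykV CACTT/2: at [0, 7, 54, 105, 138] ⇒ [2, 9, 56, 107, 140]
  TgoVI GGGGCGA/6: at [14, 22, 94, 115] ⇒ [20, 28, 100, 121]

Pooled cuts: [2, 9, 20, 28, 32, 41, 47, 56, 62, 71, 100, 107, 121, 140]

Fragment lengths:
  [0,2): 2 bp
  [2,9): 7 bp
  [9,20): 11 bp
  [20,28): 8 bp
  [28,32): 4 bp
  [32,41): 9 bp
  [41,47): 6 bp
  [47,56): 9 bp
  [56,62): 6 bp
  [62,71): 9 bp
  [71,100): 29 bp
  [100,107): 7 bp
  [107,121): 14 bp
  [121,140): 19 bp
  [140,149): 9 bp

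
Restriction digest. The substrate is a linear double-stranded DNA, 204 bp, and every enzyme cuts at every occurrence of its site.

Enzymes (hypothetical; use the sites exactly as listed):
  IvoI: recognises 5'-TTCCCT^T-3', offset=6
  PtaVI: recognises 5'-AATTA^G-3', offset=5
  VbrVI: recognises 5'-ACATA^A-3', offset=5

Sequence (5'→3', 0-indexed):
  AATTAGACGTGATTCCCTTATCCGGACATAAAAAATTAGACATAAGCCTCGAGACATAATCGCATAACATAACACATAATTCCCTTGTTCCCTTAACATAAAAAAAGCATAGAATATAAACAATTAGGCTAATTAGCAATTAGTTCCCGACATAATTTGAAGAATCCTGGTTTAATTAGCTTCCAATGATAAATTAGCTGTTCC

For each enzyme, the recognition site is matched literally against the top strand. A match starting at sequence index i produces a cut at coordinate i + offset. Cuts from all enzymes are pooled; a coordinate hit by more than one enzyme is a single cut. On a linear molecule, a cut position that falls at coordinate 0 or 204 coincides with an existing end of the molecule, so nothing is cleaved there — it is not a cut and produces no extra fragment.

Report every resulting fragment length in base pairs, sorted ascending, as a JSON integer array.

Scan for sites:
  IvoI TTCCCTT/6: at [12, 79, 87] ⇒ [18, 85, 93]
  PtaVI AATTAG/5: at [0, 33, 121, 130, 137, 173, 191] ⇒ [5, 38, 126, 135, 142, 178, 196]
  VbrVI ACATAA/5: at [25, 39, 53, 66, 73, 95, 149] ⇒ [30, 44, 58, 71, 78, 100, 154]

All cut coordinates (distinct, sorted): [5, 18, 30, 38, 44, 58, 71, 78, 85, 93, 100, 126, 135, 142, 154, 178, 196]

Fragment lengths:
  [0,5): 5 bp
  [5,18): 13 bp
  [18,30): 12 bp
  [30,38): 8 bp
  [38,44): 6 bp
  [44,58): 14 bp
  [58,71): 13 bp
  [71,78): 7 bp
  [78,85): 7 bp
  [85,93): 8 bp
  [93,100): 7 bp
  [100,126): 26 bp
  [126,135): 9 bp
  [135,142): 7 bp
  [142,154): 12 bp
  [154,178): 24 bp
  [178,196): 18 bp
  [196,204): 8 bp

[5,6,7,7,7,7,8,8,8,9,12,12,13,13,14,18,24,26]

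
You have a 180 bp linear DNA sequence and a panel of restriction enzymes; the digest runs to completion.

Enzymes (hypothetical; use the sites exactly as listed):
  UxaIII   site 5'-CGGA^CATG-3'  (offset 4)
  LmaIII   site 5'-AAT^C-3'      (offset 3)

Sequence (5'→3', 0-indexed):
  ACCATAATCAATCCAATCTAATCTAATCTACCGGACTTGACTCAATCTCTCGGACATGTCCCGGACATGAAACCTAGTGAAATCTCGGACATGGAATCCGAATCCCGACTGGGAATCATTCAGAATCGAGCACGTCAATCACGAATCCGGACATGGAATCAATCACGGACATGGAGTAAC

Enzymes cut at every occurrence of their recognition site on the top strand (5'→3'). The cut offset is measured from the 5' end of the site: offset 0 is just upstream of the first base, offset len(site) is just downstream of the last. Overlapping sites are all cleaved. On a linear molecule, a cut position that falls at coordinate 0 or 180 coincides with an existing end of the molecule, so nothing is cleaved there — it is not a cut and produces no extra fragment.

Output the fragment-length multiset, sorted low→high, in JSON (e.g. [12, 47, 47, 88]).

[4,4,5,5,5,5,6,6,6,7,8,8,8,8,10,11,11,13,13,18,19]

Site scan:
  UxaIII (CGGACATG, off=4): starts [50, 61, 85, 147, 165] → cuts [54, 65, 89, 151, 169]
  LmaIII (AATC, off=3): starts [5, 9, 14, 19, 24, 43, 80, 94, 100, 113, 123, 136, 143, 156, 160] → cuts [8, 12, 17, 22, 27, 46, 83, 97, 103, 116, 126, 139, 146, 159, 163]

Pooled cuts: [8, 12, 17, 22, 27, 46, 54, 65, 83, 89, 97, 103, 116, 126, 139, 146, 151, 159, 163, 169]

Fragments:
  [0,8): 8 bp
  [8,12): 4 bp
  [12,17): 5 bp
  [17,22): 5 bp
  [22,27): 5 bp
  [27,46): 19 bp
  [46,54): 8 bp
  [54,65): 11 bp
  [65,83): 18 bp
  [83,89): 6 bp
  [89,97): 8 bp
  [97,103): 6 bp
  [103,116): 13 bp
  [116,126): 10 bp
  [126,139): 13 bp
  [139,146): 7 bp
  [146,151): 5 bp
  [151,159): 8 bp
  [159,163): 4 bp
  [163,169): 6 bp
  [169,180): 11 bp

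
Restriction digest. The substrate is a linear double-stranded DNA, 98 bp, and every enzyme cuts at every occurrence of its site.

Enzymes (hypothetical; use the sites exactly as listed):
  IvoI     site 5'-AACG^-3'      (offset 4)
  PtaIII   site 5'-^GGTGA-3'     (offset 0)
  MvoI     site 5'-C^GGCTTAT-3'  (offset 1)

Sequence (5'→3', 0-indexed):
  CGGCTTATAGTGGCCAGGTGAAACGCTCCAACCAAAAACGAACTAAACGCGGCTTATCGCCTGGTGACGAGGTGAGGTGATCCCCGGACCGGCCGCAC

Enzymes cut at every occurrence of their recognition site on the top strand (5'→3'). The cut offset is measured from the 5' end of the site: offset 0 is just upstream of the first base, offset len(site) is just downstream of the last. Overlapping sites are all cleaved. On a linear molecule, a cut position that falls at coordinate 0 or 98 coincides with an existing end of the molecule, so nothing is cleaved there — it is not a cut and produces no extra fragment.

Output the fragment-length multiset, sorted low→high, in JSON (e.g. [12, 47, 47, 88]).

[1,1,5,8,9,9,12,15,15,23]

Site scan:
  IvoI (AACG, off=4): starts [21, 36, 45] → cuts [25, 40, 49]
  PtaIII (GGTGA, off=0): starts [16, 62, 70, 75] → cuts [16, 62, 70, 75]
  MvoI (CGGCTTAT, off=1): starts [0, 49] → cuts [1, 50]

All cut coordinates (distinct, sorted): [1, 16, 25, 40, 49, 50, 62, 70, 75]

Fragment lengths:
  [0,1): 1 bp
  [1,16): 15 bp
  [16,25): 9 bp
  [25,40): 15 bp
  [40,49): 9 bp
  [49,50): 1 bp
  [50,62): 12 bp
  [62,70): 8 bp
  [70,75): 5 bp
  [75,98): 23 bp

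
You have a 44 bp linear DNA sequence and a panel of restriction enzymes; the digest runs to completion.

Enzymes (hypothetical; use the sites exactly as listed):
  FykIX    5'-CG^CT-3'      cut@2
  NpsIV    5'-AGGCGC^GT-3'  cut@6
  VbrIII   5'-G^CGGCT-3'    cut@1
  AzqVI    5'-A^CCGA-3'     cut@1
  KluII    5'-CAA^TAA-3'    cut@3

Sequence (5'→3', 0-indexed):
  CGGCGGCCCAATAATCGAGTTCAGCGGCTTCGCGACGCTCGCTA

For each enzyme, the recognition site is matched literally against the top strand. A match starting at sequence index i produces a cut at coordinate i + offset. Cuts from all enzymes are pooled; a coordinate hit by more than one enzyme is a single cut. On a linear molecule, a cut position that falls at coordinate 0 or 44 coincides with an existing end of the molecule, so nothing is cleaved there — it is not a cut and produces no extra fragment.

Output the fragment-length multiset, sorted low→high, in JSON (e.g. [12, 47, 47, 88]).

Per-enzyme occurrences:
  FykIX (CGCT, off=2): starts [35, 39] → cuts [37, 41]
  NpsIV (AGGCGCGT, off=6): no sites
  VbrIII (GCGGCT, off=1): starts [23] → cuts [24]
  AzqVI (ACCGA, off=1): no sites
  KluII (CAATAA, off=3): starts [8] → cuts [11]

Pooled cuts: [11, 24, 37, 41]

Fragments:
  [0,11): 11 bp
  [11,24): 13 bp
  [24,37): 13 bp
  [37,41): 4 bp
  [41,44): 3 bp

[3,4,11,13,13]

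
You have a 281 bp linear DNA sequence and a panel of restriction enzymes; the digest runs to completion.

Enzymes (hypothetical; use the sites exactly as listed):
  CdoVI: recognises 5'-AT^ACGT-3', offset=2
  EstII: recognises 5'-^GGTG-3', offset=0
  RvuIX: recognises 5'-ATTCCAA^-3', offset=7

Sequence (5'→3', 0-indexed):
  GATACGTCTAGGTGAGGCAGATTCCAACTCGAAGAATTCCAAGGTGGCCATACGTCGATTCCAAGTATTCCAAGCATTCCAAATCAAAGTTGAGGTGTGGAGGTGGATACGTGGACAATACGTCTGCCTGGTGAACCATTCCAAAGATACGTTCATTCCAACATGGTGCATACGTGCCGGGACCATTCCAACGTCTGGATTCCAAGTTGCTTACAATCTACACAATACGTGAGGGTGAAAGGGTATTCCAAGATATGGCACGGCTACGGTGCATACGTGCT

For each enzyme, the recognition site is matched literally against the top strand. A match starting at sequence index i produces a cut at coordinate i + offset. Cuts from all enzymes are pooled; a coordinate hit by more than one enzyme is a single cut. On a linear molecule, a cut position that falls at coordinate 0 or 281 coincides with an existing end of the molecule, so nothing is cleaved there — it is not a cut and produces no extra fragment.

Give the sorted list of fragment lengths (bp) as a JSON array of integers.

Scan for sites:
  CdoVI ATACGT/2: at [1, 49, 106, 117, 146, 169, 224, 272] ⇒ [3, 51, 108, 119, 148, 171, 226, 274]
  EstII GGTG/0: at [10, 42, 93, 101, 129, 164, 233, 267] ⇒ [10, 42, 93, 101, 129, 164, 233, 267]
  RvuIX ATTCCAA/7: at [20, 35, 57, 66, 75, 137, 154, 184, 198, 244] ⇒ [27, 42, 64, 73, 82, 144, 161, 191, 205, 251]

Pooled cuts: [3, 10, 27, 42, 51, 64, 73, 82, 93, 101, 108, 119, 129, 144, 148, 161, 164, 171, 191, 205, 226, 233, 251, 267, 274]

Fragment lengths:
  [0,3): 3 bp
  [3,10): 7 bp
  [10,27): 17 bp
  [27,42): 15 bp
  [42,51): 9 bp
  [51,64): 13 bp
  [64,73): 9 bp
  [73,82): 9 bp
  [82,93): 11 bp
  [93,101): 8 bp
  [101,108): 7 bp
  [108,119): 11 bp
  [119,129): 10 bp
  [129,144): 15 bp
  [144,148): 4 bp
  [148,161): 13 bp
  [161,164): 3 bp
  [164,171): 7 bp
  [171,191): 20 bp
  [191,205): 14 bp
  [205,226): 21 bp
  [226,233): 7 bp
  [233,251): 18 bp
  [251,267): 16 bp
  [267,274): 7 bp
  [274,281): 7 bp

[3,3,4,7,7,7,7,7,7,8,9,9,9,10,11,11,13,13,14,15,15,16,17,18,20,21]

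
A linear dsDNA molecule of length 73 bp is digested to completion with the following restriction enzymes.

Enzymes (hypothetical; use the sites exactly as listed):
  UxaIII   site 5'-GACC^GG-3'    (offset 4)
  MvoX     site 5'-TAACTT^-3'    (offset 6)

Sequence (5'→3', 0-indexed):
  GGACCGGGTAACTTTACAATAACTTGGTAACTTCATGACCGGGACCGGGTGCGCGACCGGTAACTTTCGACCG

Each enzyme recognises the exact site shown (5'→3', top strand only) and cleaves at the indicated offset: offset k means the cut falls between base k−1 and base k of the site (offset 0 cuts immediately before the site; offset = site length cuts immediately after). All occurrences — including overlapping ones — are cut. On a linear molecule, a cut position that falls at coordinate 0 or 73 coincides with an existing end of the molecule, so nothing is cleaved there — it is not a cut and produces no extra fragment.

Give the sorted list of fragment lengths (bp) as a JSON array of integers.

Scan for sites:
  UxaIII GACCGG/4: at [1, 36, 42, 54] ⇒ [5, 40, 46, 58]
  MvoX TAACTT/6: at [8, 19, 27, 60] ⇒ [14, 25, 33, 66]

All cut coordinates (distinct, sorted): [5, 14, 25, 33, 40, 46, 58, 66]

Fragments:
  [0,5): 5 bp
  [5,14): 9 bp
  [14,25): 11 bp
  [25,33): 8 bp
  [33,40): 7 bp
  [40,46): 6 bp
  [46,58): 12 bp
  [58,66): 8 bp
  [66,73): 7 bp

[5,6,7,7,8,8,9,11,12]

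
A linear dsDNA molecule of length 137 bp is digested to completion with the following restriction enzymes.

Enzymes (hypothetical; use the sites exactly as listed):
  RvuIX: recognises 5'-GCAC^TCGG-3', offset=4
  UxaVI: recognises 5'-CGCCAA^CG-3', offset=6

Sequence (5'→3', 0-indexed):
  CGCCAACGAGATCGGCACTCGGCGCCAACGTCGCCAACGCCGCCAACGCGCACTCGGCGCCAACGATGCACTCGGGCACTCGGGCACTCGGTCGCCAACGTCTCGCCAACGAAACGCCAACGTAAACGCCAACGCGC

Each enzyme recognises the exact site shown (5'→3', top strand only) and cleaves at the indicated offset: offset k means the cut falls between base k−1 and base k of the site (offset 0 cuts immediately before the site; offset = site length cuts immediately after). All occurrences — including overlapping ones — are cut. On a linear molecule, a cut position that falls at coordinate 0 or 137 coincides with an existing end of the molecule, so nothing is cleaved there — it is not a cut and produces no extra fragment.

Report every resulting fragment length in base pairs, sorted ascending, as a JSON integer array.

Site scan:
  RvuIX GCACTCGG/4: at [14, 49, 67, 75, 83] ⇒ [18, 53, 71, 79, 87]
  UxaVI CGCCAACG/6: at [0, 22, 31, 40, 57, 92, 103, 114, 126] ⇒ [6, 28, 37, 46, 63, 98, 109, 120, 132]

All cut coordinates (distinct, sorted): [6, 18, 28, 37, 46, 53, 63, 71, 79, 87, 98, 109, 120, 132]

Fragment lengths:
  [0,6): 6 bp
  [6,18): 12 bp
  [18,28): 10 bp
  [28,37): 9 bp
  [37,46): 9 bp
  [46,53): 7 bp
  [53,63): 10 bp
  [63,71): 8 bp
  [71,79): 8 bp
  [79,87): 8 bp
  [87,98): 11 bp
  [98,109): 11 bp
  [109,120): 11 bp
  [120,132): 12 bp
  [132,137): 5 bp

[5,6,7,8,8,8,9,9,10,10,11,11,11,12,12]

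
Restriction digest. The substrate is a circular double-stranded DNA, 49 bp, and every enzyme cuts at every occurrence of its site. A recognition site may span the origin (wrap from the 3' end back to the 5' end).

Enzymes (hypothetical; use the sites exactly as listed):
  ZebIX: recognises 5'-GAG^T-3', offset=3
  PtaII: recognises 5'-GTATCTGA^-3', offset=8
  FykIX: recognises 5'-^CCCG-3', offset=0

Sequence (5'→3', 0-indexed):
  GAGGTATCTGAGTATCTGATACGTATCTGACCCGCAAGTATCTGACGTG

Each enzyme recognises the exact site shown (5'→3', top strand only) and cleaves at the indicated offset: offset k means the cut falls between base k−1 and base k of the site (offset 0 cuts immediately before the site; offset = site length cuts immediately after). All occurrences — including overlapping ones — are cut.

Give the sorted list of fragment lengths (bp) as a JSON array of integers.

Per-enzyme occurrences:
  ZebIX (GAGT, off=3): starts [9] → cuts [12]
  PtaII (GTATCTGA, off=8): starts [3, 11, 22, 37] → cuts [11, 19, 30, 45]
  FykIX (CCCG, off=0): starts [30] → cuts [30]

Pooled cuts: [11, 12, 19, 30, 45]

Fragment lengths:
  11→12: 1 bp
  12→19: 7 bp
  19→30: 11 bp
  30→45: 15 bp
  45→11 (wrap): 49-45+11 = 15 bp

[1,7,11,15,15]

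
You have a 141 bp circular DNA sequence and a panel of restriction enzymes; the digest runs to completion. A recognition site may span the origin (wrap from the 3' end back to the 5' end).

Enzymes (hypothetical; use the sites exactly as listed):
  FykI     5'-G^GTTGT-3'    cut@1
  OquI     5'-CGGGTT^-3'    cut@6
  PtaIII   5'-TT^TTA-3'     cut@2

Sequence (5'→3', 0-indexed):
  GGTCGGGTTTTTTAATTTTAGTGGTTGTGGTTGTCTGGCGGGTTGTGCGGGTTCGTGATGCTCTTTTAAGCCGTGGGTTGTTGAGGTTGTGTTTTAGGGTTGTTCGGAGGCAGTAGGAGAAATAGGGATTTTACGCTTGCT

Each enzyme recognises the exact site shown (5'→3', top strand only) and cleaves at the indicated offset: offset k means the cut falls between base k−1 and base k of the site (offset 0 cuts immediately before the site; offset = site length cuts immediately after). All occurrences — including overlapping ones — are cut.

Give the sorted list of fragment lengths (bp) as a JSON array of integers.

[2,3,5,6,6,6,8,9,9,11,12,12,20,32]

Scan for sites:
  FykI GGTTGT/1: at [22, 28, 40, 75, 84, 97] ⇒ [23, 29, 41, 76, 85, 98]
  OquI CGGGTT/6: at [3, 38, 47] ⇒ [9, 44, 53]
  PtaIII TTTTA/2: at [9, 15, 63, 91, 128] ⇒ [11, 17, 65, 93, 130]

All cut coordinates (distinct, sorted): [9, 11, 17, 23, 29, 41, 44, 53, 65, 76, 85, 93, 98, 130]

Fragment lengths:
  9→11: 2 bp
  11→17: 6 bp
  17→23: 6 bp
  23→29: 6 bp
  29→41: 12 bp
  41→44: 3 bp
  44→53: 9 bp
  53→65: 12 bp
  65→76: 11 bp
  76→85: 9 bp
  85→93: 8 bp
  93→98: 5 bp
  98→130: 32 bp
  130→9 (wrap): 141-130+9 = 20 bp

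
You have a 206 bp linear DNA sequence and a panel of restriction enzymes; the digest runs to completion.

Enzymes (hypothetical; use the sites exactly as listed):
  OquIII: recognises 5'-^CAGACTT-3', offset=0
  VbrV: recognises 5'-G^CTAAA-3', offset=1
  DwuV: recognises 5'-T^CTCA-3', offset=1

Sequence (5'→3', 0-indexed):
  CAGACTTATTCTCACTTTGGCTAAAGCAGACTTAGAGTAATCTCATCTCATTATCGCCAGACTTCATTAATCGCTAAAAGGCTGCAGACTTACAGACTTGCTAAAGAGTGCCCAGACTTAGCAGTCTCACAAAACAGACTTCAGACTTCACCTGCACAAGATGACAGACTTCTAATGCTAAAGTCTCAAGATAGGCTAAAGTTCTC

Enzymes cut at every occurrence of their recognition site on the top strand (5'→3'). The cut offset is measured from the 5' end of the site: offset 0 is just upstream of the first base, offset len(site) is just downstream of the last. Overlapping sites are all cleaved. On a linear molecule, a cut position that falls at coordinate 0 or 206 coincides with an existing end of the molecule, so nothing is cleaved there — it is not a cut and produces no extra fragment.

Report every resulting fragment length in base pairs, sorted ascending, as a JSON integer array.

[5,6,7,7,8,8,9,10,10,11,11,11,11,12,13,13,15,16,23]

Per-enzyme occurrences:
  OquIII CAGACTT/0: at [0, 26, 57, 84, 92, 112, 134, 141, 164] ⇒ [26, 57, 84, 92, 112, 134, 141, 164] (position 0 is a terminus of the linear molecule — no cut)
  VbrV GCTAAA/1: at [19, 72, 99, 176, 194] ⇒ [20, 73, 100, 177, 195]
  DwuV TCTCA/1: at [9, 40, 45, 124, 183] ⇒ [10, 41, 46, 125, 184]

Pooled cuts: [10, 20, 26, 41, 46, 57, 73, 84, 92, 100, 112, 125, 134, 141, 164, 177, 184, 195]

Fragment lengths:
  [0,10): 10 bp
  [10,20): 10 bp
  [20,26): 6 bp
  [26,41): 15 bp
  [41,46): 5 bp
  [46,57): 11 bp
  [57,73): 16 bp
  [73,84): 11 bp
  [84,92): 8 bp
  [92,100): 8 bp
  [100,112): 12 bp
  [112,125): 13 bp
  [125,134): 9 bp
  [134,141): 7 bp
  [141,164): 23 bp
  [164,177): 13 bp
  [177,184): 7 bp
  [184,195): 11 bp
  [195,206): 11 bp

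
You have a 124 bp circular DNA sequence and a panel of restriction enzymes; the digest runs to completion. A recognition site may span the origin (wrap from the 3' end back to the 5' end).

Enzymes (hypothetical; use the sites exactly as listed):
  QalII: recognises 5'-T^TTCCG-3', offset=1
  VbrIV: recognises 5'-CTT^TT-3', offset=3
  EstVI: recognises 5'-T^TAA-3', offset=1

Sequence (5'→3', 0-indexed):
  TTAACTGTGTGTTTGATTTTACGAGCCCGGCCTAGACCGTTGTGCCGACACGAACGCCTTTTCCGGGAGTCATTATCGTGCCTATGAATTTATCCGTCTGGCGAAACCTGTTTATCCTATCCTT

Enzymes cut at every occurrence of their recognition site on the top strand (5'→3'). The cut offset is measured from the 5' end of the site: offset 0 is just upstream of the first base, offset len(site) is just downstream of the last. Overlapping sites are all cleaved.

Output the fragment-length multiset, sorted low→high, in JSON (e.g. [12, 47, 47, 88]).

[1,59,64]

Per-enzyme occurrences:
  QalII TTTCCG/1: at [59] ⇒ [60]
  VbrIV CTTTT/3: at [57, 121] ⇒ [0, 60]
  EstVI TTAA/1: at [0] ⇒ [1]

Pooled cuts: [0, 1, 60]

Fragments:
  0→1: 1 bp
  1→60: 59 bp
  60→0 (wrap): 124-60+0 = 64 bp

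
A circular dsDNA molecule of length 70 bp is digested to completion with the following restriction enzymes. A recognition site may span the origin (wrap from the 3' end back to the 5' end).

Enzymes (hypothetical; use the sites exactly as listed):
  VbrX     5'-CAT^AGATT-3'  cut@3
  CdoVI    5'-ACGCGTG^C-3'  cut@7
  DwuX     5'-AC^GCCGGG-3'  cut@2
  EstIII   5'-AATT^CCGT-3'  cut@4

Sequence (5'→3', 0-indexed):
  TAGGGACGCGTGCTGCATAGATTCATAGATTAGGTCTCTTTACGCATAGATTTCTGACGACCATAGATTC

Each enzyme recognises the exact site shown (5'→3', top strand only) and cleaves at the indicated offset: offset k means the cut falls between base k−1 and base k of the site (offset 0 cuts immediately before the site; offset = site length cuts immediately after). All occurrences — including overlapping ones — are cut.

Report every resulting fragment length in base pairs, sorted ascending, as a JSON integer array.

[6,8,17,18,21]

Site scan:
  VbrX (CATAGATT, off=3): starts [15, 23, 44, 61] → cuts [18, 26, 47, 64]
  CdoVI (ACGCGTGC, off=7): starts [5] → cuts [12]
  DwuX (ACGCCGGG, off=2): no sites
  EstIII (AATTCCGT, off=4): no sites

All cut coordinates (distinct, sorted): [12, 18, 26, 47, 64]

Fragment lengths:
  12→18: 6 bp
  18→26: 8 bp
  26→47: 21 bp
  47→64: 17 bp
  64→12 (wrap): 70-64+12 = 18 bp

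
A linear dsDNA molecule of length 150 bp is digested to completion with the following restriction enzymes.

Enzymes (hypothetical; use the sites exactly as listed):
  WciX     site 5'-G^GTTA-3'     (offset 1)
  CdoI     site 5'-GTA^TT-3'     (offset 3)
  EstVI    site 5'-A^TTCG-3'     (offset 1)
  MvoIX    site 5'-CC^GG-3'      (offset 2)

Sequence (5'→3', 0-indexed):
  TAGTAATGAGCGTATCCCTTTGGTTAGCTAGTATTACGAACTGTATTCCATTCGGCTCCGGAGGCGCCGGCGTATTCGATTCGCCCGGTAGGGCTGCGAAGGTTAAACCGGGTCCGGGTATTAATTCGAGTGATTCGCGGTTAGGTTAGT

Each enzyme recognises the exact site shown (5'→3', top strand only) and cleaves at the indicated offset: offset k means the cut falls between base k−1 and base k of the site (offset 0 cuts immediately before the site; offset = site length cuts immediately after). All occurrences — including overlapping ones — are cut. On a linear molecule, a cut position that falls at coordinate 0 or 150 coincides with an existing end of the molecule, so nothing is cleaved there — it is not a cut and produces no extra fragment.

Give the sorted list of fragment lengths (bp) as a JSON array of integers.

Scan for sites:
  WciX GGTTA/1: at [21, 100, 138, 143] ⇒ [22, 101, 139, 144]
  CdoI GTATT/3: at [30, 42, 71, 117] ⇒ [33, 45, 74, 120]
  EstVI ATTCG/1: at [49, 73, 78, 123, 132] ⇒ [50, 74, 79, 124, 133]
  MvoIX CCGG/2: at [57, 66, 84, 107, 113] ⇒ [59, 68, 86, 109, 115]

Pooled cuts: [22, 33, 45, 50, 59, 68, 74, 79, 86, 101, 109, 115, 120, 124, 133, 139, 144]

Fragments:
  [0,22): 22 bp
  [22,33): 11 bp
  [33,45): 12 bp
  [45,50): 5 bp
  [50,59): 9 bp
  [59,68): 9 bp
  [68,74): 6 bp
  [74,79): 5 bp
  [79,86): 7 bp
  [86,101): 15 bp
  [101,109): 8 bp
  [109,115): 6 bp
  [115,120): 5 bp
  [120,124): 4 bp
  [124,133): 9 bp
  [133,139): 6 bp
  [139,144): 5 bp
  [144,150): 6 bp

[4,5,5,5,5,6,6,6,6,7,8,9,9,9,11,12,15,22]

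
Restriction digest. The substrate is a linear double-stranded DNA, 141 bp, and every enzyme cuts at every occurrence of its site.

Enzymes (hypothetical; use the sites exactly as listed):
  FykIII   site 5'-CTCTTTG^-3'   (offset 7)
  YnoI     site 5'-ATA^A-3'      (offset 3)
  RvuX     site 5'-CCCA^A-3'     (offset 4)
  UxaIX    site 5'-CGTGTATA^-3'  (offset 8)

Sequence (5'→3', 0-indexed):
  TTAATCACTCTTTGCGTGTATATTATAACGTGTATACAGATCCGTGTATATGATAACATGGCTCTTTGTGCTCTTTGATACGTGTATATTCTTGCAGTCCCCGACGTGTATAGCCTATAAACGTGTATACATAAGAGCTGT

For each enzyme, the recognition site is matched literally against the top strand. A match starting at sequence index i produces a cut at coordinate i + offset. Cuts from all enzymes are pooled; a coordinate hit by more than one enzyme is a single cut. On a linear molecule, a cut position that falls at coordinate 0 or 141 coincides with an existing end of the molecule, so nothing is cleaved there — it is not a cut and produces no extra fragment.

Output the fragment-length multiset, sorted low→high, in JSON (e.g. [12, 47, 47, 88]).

[4,5,5,7,8,8,9,9,10,11,13,14,14,24]

Per-enzyme occurrences:
  FykIII CTCTTTG/7: at [7, 61, 70] ⇒ [14, 68, 77]
  YnoI ATAA/3: at [24, 52, 116, 130] ⇒ [27, 55, 119, 133]
  RvuX (CCCAA, off=4): no sites
  UxaIX CGTGTATA/8: at [14, 28, 42, 80, 104, 121] ⇒ [22, 36, 50, 88, 112, 129]

All cut coordinates (distinct, sorted): [14, 22, 27, 36, 50, 55, 68, 77, 88, 112, 119, 129, 133]

Fragment lengths:
  [0,14): 14 bp
  [14,22): 8 bp
  [22,27): 5 bp
  [27,36): 9 bp
  [36,50): 14 bp
  [50,55): 5 bp
  [55,68): 13 bp
  [68,77): 9 bp
  [77,88): 11 bp
  [88,112): 24 bp
  [112,119): 7 bp
  [119,129): 10 bp
  [129,133): 4 bp
  [133,141): 8 bp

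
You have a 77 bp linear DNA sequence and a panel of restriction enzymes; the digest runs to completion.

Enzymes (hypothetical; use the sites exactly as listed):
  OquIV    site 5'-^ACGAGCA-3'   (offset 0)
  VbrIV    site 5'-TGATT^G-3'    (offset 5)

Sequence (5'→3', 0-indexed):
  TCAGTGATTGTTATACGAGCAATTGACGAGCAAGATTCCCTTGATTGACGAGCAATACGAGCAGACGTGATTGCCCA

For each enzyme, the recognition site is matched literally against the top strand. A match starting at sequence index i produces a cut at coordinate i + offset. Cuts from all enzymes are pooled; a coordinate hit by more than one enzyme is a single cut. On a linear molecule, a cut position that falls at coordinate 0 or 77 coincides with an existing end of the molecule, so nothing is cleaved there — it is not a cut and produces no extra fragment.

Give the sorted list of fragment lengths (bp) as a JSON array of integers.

[1,5,5,9,9,11,16,21]

Per-enzyme occurrences:
  OquIV ACGAGCA/0: at [14, 25, 47, 56] ⇒ [14, 25, 47, 56]
  VbrIV TGATTG/5: at [4, 41, 67] ⇒ [9, 46, 72]

Pooled cuts: [9, 14, 25, 46, 47, 56, 72]

Fragments:
  [0,9): 9 bp
  [9,14): 5 bp
  [14,25): 11 bp
  [25,46): 21 bp
  [46,47): 1 bp
  [47,56): 9 bp
  [56,72): 16 bp
  [72,77): 5 bp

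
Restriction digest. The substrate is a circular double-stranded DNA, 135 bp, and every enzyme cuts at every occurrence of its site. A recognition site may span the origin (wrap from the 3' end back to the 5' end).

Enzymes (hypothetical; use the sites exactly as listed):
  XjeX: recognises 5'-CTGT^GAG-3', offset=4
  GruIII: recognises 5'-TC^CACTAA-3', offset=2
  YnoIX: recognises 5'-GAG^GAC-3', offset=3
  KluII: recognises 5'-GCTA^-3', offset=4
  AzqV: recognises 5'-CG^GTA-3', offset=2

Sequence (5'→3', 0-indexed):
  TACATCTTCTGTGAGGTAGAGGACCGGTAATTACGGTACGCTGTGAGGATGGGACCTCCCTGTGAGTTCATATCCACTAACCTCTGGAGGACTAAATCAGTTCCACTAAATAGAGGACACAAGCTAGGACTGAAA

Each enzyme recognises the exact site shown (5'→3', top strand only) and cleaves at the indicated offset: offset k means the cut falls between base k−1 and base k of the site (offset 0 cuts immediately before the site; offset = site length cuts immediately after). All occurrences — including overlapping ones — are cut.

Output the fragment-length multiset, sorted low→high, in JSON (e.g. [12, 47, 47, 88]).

Site scan:
  XjeX (CTGTGAG, off=4): starts [8, 40, 59] → cuts [12, 44, 63]
  GruIII (TCCACTAA, off=2): starts [72, 101] → cuts [74, 103]
  YnoIX (GAGGAC, off=3): starts [18, 86, 112] → cuts [21, 89, 115]
  KluII (GCTA, off=4): starts [122] → cuts [126]
  AzqV (CGGTA, off=2): starts [24, 33] → cuts [26, 35]

Pooled cuts: [12, 21, 26, 35, 44, 63, 74, 89, 103, 115, 126]

Fragment lengths:
  12→21: 9 bp
  21→26: 5 bp
  26→35: 9 bp
  35→44: 9 bp
  44→63: 19 bp
  63→74: 11 bp
  74→89: 15 bp
  89→103: 14 bp
  103→115: 12 bp
  115→126: 11 bp
  126→12 (wrap): 135-126+12 = 21 bp

[5,9,9,9,11,11,12,14,15,19,21]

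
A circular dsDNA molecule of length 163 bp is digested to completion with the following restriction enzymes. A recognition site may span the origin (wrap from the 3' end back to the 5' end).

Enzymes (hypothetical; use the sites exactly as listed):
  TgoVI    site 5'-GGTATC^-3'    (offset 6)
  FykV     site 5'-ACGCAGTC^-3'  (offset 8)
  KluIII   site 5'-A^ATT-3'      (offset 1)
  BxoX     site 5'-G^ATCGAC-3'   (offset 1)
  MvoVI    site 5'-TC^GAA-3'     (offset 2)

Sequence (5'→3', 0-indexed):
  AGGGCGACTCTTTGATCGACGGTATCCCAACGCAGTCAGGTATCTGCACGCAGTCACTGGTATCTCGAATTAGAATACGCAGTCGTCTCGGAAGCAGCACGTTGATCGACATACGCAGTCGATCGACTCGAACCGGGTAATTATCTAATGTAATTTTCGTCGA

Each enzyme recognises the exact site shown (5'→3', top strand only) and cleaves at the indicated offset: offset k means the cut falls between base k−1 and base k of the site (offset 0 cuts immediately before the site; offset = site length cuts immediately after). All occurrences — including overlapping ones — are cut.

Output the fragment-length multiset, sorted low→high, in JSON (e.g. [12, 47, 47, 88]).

Scan for sites:
  TgoVI (GGTATC, off=6): starts [20, 38, 58] → cuts [26, 44, 64]
  FykV (ACGCAGTC, off=8): starts [29, 47, 76, 112] → cuts [37, 55, 84, 120]
  KluIII (AATT, off=1): starts [67, 138, 151] → cuts [68, 139, 152]
  BxoX (GATCGAC, off=1): starts [13, 103, 120] → cuts [14, 104, 121]
  MvoVI (TCGAA, off=2): starts [64, 127, 159] → cuts [66, 129, 161]

All cut coordinates (distinct, sorted): [14, 26, 37, 44, 55, 64, 66, 68, 84, 104, 120, 121, 129, 139, 152, 161]

Fragment lengths:
  14→26: 12 bp
  26→37: 11 bp
  37→44: 7 bp
  44→55: 11 bp
  55→64: 9 bp
  64→66: 2 bp
  66→68: 2 bp
  68→84: 16 bp
  84→104: 20 bp
  104→120: 16 bp
  120→121: 1 bp
  121→129: 8 bp
  129→139: 10 bp
  139→152: 13 bp
  152→161: 9 bp
  161→14 (wrap): 163-161+14 = 16 bp

[1,2,2,7,8,9,9,10,11,11,12,13,16,16,16,20]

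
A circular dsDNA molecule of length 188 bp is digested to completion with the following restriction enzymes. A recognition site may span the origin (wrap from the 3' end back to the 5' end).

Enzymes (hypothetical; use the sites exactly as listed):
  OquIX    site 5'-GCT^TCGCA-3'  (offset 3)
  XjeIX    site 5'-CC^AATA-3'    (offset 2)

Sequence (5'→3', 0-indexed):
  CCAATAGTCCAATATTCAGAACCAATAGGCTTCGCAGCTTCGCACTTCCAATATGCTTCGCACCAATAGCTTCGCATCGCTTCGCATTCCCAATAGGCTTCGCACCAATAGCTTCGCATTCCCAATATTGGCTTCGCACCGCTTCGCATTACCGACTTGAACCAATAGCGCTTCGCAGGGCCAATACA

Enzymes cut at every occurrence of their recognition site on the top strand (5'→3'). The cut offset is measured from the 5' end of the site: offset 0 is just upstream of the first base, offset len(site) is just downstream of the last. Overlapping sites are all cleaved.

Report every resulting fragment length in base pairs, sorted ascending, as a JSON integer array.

[7,7,7,7,8,8,8,8,8,8,9,10,10,10,10,10,10,10,13,20]

Site scan:
  OquIX (GCTTCGCA, off=3): starts [28, 36, 54, 68, 78, 96, 110, 130, 140, 169] → cuts [31, 39, 57, 71, 81, 99, 113, 133, 143, 172]
  XjeIX (CCAATA, off=2): starts [0, 8, 21, 47, 62, 89, 104, 121, 161, 180] → cuts [2, 10, 23, 49, 64, 91, 106, 123, 163, 182]

All cut coordinates (distinct, sorted): [2, 10, 23, 31, 39, 49, 57, 64, 71, 81, 91, 99, 106, 113, 123, 133, 143, 163, 172, 182]

Fragment lengths:
  2→10: 8 bp
  10→23: 13 bp
  23→31: 8 bp
  31→39: 8 bp
  39→49: 10 bp
  49→57: 8 bp
  57→64: 7 bp
  64→71: 7 bp
  71→81: 10 bp
  81→91: 10 bp
  91→99: 8 bp
  99→106: 7 bp
  106→113: 7 bp
  113→123: 10 bp
  123→133: 10 bp
  133→143: 10 bp
  143→163: 20 bp
  163→172: 9 bp
  172→182: 10 bp
  182→2 (wrap): 188-182+2 = 8 bp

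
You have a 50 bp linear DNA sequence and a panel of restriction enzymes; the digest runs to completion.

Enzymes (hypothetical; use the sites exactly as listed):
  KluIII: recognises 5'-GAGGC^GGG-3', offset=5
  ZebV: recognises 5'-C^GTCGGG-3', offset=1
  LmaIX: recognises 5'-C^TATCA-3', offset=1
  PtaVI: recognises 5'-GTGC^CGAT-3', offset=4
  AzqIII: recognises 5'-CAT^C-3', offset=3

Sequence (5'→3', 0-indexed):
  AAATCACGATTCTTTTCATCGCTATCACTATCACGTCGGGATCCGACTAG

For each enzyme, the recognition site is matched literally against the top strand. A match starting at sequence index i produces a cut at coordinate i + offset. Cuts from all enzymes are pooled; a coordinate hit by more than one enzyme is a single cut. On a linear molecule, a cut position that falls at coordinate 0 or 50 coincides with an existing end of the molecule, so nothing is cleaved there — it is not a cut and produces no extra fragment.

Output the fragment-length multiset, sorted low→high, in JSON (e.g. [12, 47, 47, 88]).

[3,6,6,16,19]

Site scan:
  KluIII (GAGGCGGG, off=5): no sites
  ZebV CGTCGGG/1: at [33] ⇒ [34]
  LmaIX CTATCA/1: at [21, 27] ⇒ [22, 28]
  PtaVI (GTGCCGAT, off=4): no sites
  AzqIII CATC/3: at [16] ⇒ [19]

All cut coordinates (distinct, sorted): [19, 22, 28, 34]

Fragment lengths:
  [0,19): 19 bp
  [19,22): 3 bp
  [22,28): 6 bp
  [28,34): 6 bp
  [34,50): 16 bp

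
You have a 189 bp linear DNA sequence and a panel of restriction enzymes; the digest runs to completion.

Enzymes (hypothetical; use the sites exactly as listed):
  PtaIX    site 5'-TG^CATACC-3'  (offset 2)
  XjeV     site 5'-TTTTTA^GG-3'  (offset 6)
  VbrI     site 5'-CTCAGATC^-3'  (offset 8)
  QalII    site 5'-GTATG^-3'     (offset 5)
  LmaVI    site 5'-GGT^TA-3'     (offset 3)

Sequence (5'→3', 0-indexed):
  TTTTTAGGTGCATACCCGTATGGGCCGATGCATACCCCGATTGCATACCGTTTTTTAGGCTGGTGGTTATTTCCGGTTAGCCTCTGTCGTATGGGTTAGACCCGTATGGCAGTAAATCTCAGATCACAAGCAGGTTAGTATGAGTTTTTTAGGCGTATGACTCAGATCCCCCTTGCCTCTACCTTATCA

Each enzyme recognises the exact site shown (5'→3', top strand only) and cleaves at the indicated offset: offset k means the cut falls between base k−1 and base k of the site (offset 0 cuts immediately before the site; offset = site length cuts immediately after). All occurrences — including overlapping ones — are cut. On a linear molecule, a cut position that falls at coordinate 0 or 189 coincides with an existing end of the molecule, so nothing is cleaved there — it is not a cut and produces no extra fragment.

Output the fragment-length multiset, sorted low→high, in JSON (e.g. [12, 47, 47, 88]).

Per-enzyme occurrences:
  PtaIX (TGCATACC, off=2): starts [8, 28, 41] → cuts [10, 30, 43]
  XjeV (TTTTTAGG, off=6): starts [0, 51, 145] → cuts [6, 57, 151]
  VbrI (CTCAGATC, off=8): starts [117, 160] → cuts [125, 168]
  QalII (GTATG, off=5): starts [17, 88, 103, 137, 154] → cuts [22, 93, 108, 142, 159]
  LmaVI (GGTTA, off=3): starts [64, 74, 93, 132] → cuts [67, 77, 96, 135]

Pooled cuts: [6, 10, 22, 30, 43, 57, 67, 77, 93, 96, 108, 125, 135, 142, 151, 159, 168]

Fragment lengths:
  [0,6): 6 bp
  [6,10): 4 bp
  [10,22): 12 bp
  [22,30): 8 bp
  [30,43): 13 bp
  [43,57): 14 bp
  [57,67): 10 bp
  [67,77): 10 bp
  [77,93): 16 bp
  [93,96): 3 bp
  [96,108): 12 bp
  [108,125): 17 bp
  [125,135): 10 bp
  [135,142): 7 bp
  [142,151): 9 bp
  [151,159): 8 bp
  [159,168): 9 bp
  [168,189): 21 bp

[3,4,6,7,8,8,9,9,10,10,10,12,12,13,14,16,17,21]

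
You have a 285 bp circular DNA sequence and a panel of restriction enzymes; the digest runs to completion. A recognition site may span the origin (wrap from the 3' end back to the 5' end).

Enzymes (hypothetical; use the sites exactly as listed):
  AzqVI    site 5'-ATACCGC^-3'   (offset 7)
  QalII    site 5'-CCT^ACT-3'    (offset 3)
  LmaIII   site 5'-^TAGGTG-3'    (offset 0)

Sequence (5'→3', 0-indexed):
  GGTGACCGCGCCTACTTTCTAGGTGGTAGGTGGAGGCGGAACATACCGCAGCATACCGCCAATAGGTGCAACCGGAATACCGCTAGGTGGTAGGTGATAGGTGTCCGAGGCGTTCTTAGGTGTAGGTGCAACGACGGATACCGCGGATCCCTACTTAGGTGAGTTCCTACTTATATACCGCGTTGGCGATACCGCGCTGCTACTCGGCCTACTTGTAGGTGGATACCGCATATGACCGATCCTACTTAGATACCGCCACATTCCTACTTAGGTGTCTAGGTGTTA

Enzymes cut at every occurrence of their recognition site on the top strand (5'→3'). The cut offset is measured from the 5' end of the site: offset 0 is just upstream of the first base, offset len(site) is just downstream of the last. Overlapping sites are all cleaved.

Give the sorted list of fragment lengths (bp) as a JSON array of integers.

Scan for sites:
  AzqVI (ATACCGC, off=7): starts [42, 52, 76, 137, 174, 188, 222, 249] → cuts [49, 59, 83, 144, 181, 195, 229, 256]
  QalII (CCTACT, off=3): starts [10, 149, 165, 207, 240, 262] → cuts [13, 152, 168, 210, 243, 265]
  LmaIII (TAGGTG, off=0): starts [19, 26, 62, 83, 90, 97, 116, 122, 155, 215, 268, 276, 283] → cuts [19, 26, 62, 83, 90, 97, 116, 122, 155, 215, 268, 276, 283]

Pooled cuts: [13, 19, 26, 49, 59, 62, 83, 90, 97, 116, 122, 144, 152, 155, 168, 181, 195, 210, 215, 229, 243, 256, 265, 268, 276, 283]

Fragment lengths:
  13→19: 6 bp
  19→26: 7 bp
  26→49: 23 bp
  49→59: 10 bp
  59→62: 3 bp
  62→83: 21 bp
  83→90: 7 bp
  90→97: 7 bp
  97→116: 19 bp
  116→122: 6 bp
  122→144: 22 bp
  144→152: 8 bp
  152→155: 3 bp
  155→168: 13 bp
  168→181: 13 bp
  181→195: 14 bp
  195→210: 15 bp
  210→215: 5 bp
  215→229: 14 bp
  229→243: 14 bp
  243→256: 13 bp
  256→265: 9 bp
  265→268: 3 bp
  268→276: 8 bp
  276→283: 7 bp
  283→13 (wrap): 285-283+13 = 15 bp

[3,3,3,5,6,6,7,7,7,7,8,8,9,10,13,13,13,14,14,14,15,15,19,21,22,23]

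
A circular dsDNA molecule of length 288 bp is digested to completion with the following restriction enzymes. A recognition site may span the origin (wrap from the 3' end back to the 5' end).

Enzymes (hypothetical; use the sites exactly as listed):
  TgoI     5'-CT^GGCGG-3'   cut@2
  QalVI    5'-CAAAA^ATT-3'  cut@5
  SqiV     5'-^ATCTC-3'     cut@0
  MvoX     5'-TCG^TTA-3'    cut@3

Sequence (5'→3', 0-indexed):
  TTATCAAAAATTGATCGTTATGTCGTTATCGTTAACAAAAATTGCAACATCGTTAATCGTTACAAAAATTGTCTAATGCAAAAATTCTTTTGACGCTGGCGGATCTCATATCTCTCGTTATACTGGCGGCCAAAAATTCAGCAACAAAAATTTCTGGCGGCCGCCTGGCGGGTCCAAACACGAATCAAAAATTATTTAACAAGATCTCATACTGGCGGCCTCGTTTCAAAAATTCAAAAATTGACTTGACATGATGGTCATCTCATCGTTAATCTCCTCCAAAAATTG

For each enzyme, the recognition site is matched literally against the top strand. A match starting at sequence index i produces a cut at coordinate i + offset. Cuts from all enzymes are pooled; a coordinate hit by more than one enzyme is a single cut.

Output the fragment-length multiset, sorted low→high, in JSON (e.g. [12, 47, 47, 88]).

[3,5,6,6,7,7,7,8,8,8,8,8,9,9,10,11,11,12,13,13,13,14,14,16,18,20,24]

Per-enzyme occurrences:
  TgoI (CTGGCGG, off=2): starts [95, 122, 153, 164, 211] → cuts [97, 124, 155, 166, 213]
  QalVI (CAAAAATT, off=5): starts [4, 35, 62, 78, 130, 144, 185, 226, 234, 279] → cuts [9, 40, 67, 83, 135, 149, 190, 231, 239, 284]
  SqiV (ATCTC, off=0): starts [102, 109, 203, 259, 271] → cuts [102, 109, 203, 259, 271]
  MvoX (TCGTTA, off=3): starts [14, 22, 28, 49, 56, 114, 265] → cuts [17, 25, 31, 52, 59, 117, 268]

Pooled cuts: [9, 17, 25, 31, 40, 52, 59, 67, 83, 97, 102, 109, 117, 124, 135, 149, 155, 166, 190, 203, 213, 231, 239, 259, 268, 271, 284]

Fragment lengths:
  9→17: 8 bp
  17→25: 8 bp
  25→31: 6 bp
  31→40: 9 bp
  40→52: 12 bp
  52→59: 7 bp
  59→67: 8 bp
  67→83: 16 bp
  83→97: 14 bp
  97→102: 5 bp
  102→109: 7 bp
  109→117: 8 bp
  117→124: 7 bp
  124→135: 11 bp
  135→149: 14 bp
  149→155: 6 bp
  155→166: 11 bp
  166→190: 24 bp
  190→203: 13 bp
  203→213: 10 bp
  213→231: 18 bp
  231→239: 8 bp
  239→259: 20 bp
  259→268: 9 bp
  268→271: 3 bp
  271→284: 13 bp
  284→9 (wrap): 288-284+9 = 13 bp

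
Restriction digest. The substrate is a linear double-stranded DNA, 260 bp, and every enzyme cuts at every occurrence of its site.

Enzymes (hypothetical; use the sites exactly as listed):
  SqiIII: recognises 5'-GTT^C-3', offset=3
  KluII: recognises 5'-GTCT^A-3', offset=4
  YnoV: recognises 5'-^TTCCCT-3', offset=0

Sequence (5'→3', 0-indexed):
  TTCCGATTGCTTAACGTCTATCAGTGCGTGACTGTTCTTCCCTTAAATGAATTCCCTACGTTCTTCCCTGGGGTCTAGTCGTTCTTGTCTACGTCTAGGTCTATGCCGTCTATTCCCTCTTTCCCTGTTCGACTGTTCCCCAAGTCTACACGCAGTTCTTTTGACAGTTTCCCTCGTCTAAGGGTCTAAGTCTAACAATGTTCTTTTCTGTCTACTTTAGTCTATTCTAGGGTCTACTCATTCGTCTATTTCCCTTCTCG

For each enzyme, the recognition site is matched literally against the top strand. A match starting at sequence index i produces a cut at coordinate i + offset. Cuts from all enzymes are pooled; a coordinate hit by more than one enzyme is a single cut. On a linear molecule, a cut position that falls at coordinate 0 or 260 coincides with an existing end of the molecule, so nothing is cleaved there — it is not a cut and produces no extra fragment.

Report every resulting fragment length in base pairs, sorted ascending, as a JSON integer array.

[1,1,1,2,6,6,6,7,7,8,8,8,9,9,9,10,10,10,11,11,11,11,11,12,12,13,14,17,19]

Per-enzyme occurrences:
  SqiIII (GTTC, off=3): starts [33, 59, 80, 126, 134, 154, 199] → cuts [36, 62, 83, 129, 137, 157, 202]
  KluII (GTCTA, off=4): starts [15, 72, 86, 92, 98, 107, 143, 175, 183, 189, 209, 219, 231, 243] → cuts [19, 76, 90, 96, 102, 111, 147, 179, 187, 193, 213, 223, 235, 247]
  YnoV (TTCCCT, off=0): starts [37, 51, 63, 112, 120, 168, 249] → cuts [37, 51, 63, 112, 120, 168, 249]

Pooled cuts: [19, 36, 37, 51, 62, 63, 76, 83, 90, 96, 102, 111, 112, 120, 129, 137, 147, 157, 168, 179, 187, 193, 202, 213, 223, 235, 247, 249]

Fragment lengths:
  [0,19): 19 bp
  [19,36): 17 bp
  [36,37): 1 bp
  [37,51): 14 bp
  [51,62): 11 bp
  [62,63): 1 bp
  [63,76): 13 bp
  [76,83): 7 bp
  [83,90): 7 bp
  [90,96): 6 bp
  [96,102): 6 bp
  [102,111): 9 bp
  [111,112): 1 bp
  [112,120): 8 bp
  [120,129): 9 bp
  [129,137): 8 bp
  [137,147): 10 bp
  [147,157): 10 bp
  [157,168): 11 bp
  [168,179): 11 bp
  [179,187): 8 bp
  [187,193): 6 bp
  [193,202): 9 bp
  [202,213): 11 bp
  [213,223): 10 bp
  [223,235): 12 bp
  [235,247): 12 bp
  [247,249): 2 bp
  [249,260): 11 bp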